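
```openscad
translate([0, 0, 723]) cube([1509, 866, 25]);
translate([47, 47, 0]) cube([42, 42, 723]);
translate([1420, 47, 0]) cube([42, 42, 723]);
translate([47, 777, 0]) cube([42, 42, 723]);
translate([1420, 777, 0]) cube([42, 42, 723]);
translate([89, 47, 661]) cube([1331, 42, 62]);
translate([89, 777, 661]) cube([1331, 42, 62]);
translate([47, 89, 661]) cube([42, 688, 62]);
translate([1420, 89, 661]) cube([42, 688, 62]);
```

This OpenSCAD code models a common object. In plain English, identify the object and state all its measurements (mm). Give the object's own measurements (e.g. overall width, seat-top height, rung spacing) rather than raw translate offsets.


A rectangular dining table. The top is 1509×866×25 mm with its upper surface at z = 748 mm. It stands on four 42×42 mm square legs, each inset 47 mm from the nearest pair of top edges, running from the floor to the underside of the top. Four apron rails, 42 mm thick and 62 mm tall, run between adjacent legs with their top edges flush with the underside of the top and their outer faces flush with the legs' outer faces.


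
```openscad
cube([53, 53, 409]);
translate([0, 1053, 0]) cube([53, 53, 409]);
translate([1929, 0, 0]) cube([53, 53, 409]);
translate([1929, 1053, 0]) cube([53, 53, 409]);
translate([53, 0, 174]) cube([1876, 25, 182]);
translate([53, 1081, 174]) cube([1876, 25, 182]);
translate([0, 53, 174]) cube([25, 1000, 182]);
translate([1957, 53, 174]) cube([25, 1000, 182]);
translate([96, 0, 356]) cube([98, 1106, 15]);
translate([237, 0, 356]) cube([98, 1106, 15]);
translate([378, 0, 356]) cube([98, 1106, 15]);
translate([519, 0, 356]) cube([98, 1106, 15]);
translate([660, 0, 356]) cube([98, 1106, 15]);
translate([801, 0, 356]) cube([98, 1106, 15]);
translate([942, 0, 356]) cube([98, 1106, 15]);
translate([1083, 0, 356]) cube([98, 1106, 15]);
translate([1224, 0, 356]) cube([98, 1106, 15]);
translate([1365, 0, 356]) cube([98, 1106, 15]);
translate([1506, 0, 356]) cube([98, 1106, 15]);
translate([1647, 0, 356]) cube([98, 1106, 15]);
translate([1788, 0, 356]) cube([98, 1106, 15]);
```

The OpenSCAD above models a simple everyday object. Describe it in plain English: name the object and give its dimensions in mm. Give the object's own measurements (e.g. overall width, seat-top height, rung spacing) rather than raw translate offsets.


A bed frame 1982 mm long (x) by 1106 mm wide (y). Four 53×53 mm corner posts, 409 mm tall, at the corners of the footprint. Four rails of 25 mm thickness and 182 mm height run between adjacent posts with their undersides at z = 174 mm, their outer faces flush with the outside of the frame (the two x-running rails run between the posts' inner faces; the two y-running rails run between the posts' inner faces). 13 slats, each 98 mm wide (x) and 15 mm thick, lie across the top of the two x-running rails, running the full 1106 mm width of the frame in y; along x they sit between the end posts with a 43 mm gap after the −x posts and between neighbouring slats and before the +x posts.


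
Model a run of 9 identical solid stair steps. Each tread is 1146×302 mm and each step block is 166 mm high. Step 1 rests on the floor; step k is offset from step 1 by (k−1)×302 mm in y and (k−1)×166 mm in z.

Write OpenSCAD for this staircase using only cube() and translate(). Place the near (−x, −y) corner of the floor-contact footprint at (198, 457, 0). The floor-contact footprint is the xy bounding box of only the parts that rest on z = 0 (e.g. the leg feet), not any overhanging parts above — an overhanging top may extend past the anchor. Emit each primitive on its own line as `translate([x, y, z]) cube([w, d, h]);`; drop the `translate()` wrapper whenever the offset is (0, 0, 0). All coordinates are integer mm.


translate([198, 457, 0]) cube([1146, 302, 166]);
translate([198, 759, 166]) cube([1146, 302, 166]);
translate([198, 1061, 332]) cube([1146, 302, 166]);
translate([198, 1363, 498]) cube([1146, 302, 166]);
translate([198, 1665, 664]) cube([1146, 302, 166]);
translate([198, 1967, 830]) cube([1146, 302, 166]);
translate([198, 2269, 996]) cube([1146, 302, 166]);
translate([198, 2571, 1162]) cube([1146, 302, 166]);
translate([198, 2873, 1328]) cube([1146, 302, 166]);


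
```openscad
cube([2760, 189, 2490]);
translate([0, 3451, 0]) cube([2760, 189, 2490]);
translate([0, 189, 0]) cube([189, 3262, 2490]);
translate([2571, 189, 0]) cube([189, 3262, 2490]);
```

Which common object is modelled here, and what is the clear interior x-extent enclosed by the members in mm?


A house (or room) frame. The interior width is 2382 mm.

Four 2490 mm walls enclosing a rectangle with no floor or roof — a room or house frame. Outside width is 2760 mm and wall thickness is 189 mm, so the interior width is 2760 − 2 × 189 = 2382 mm.


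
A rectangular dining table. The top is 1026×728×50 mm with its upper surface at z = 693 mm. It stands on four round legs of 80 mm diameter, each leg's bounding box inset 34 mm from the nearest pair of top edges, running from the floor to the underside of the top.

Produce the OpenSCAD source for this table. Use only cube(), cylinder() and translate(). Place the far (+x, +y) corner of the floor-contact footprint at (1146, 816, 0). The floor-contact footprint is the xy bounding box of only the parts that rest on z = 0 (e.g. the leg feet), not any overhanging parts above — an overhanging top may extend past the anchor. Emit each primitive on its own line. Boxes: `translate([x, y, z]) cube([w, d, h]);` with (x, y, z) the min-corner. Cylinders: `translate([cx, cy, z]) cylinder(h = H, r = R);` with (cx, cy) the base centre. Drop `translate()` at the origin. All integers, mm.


translate([154, 122, 643]) cube([1026, 728, 50]);
translate([228, 196, 0]) cylinder(h = 643, r = 40);
translate([1106, 196, 0]) cylinder(h = 643, r = 40);
translate([228, 776, 0]) cylinder(h = 643, r = 40);
translate([1106, 776, 0]) cylinder(h = 643, r = 40);


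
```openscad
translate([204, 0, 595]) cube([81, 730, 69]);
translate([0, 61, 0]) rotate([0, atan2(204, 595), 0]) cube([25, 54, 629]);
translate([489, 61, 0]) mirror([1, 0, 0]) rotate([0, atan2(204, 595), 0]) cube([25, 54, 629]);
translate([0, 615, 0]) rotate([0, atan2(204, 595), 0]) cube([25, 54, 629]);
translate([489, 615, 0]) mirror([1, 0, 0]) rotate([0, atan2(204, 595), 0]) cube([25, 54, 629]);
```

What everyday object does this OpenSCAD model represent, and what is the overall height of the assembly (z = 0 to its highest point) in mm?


A sawhorse. The overall height is 664 mm.

A beam across two mirrored pairs of raked legs — a sawhorse. The beam's underside is at z = 595 (matching the legs' vertical rise in atan2(204, 595)) and the beam is 69 mm tall, so its top is at 595 + 69 = 664 mm. The raked legs top out at the beam's underside, so that is the highest point.


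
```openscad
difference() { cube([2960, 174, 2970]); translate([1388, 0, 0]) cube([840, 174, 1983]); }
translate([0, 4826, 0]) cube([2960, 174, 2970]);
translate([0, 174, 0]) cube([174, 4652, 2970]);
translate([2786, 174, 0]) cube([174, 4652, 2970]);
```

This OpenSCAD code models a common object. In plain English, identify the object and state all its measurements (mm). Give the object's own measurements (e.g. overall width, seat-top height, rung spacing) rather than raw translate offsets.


A single room: four walls, each 2970 mm tall and 174 mm thick, enclosing an outside footprint 2960×5000 mm (x × y), no floor or roof. The front and back walls (−y and +y sides) run the full x-width; the side walls fit between their inner faces. A door opening 840 mm wide and 1983 mm tall is cut through the front wall from the floor up, its −x edge 1388 mm from the wall's −x end.


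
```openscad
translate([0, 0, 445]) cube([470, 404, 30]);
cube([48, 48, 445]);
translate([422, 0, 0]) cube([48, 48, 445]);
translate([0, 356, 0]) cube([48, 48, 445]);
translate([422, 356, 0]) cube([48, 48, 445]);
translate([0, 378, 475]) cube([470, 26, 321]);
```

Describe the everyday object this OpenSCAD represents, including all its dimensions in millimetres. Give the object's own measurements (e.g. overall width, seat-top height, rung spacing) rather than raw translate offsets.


A chair. The seat is a 470×404×30 mm slab with its top at z = 475 mm, on four 48×48 mm corner legs (flush with the seat edges, standing on z = 0). A flat backrest 26 mm thick, 321 mm tall, spans the full seat width and rises from the seat top along its +y edge, rear face flush with the rear of the seat.


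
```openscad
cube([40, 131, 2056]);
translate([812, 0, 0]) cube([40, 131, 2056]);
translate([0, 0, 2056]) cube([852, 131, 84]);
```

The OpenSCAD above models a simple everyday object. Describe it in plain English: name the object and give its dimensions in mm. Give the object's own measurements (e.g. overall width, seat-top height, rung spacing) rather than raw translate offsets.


A door frame. The clear opening is 772 mm wide and 2056 mm high. Two 40 mm wide jambs, 131 mm deep, stand either side of the opening from the floor to the top of the opening. A 84 mm thick head sits across the top of both jambs, spanning the full outside width of the frame.


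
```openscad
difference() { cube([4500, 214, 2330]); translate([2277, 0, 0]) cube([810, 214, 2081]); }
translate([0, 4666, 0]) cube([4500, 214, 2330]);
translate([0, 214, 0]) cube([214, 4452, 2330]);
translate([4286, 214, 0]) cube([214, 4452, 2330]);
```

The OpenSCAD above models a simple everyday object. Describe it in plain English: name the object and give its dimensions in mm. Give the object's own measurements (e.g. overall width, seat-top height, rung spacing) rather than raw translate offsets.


A single room: four walls, each 2330 mm tall and 214 mm thick, enclosing an outside footprint 4500×4880 mm (x × y), no floor or roof. The front and back walls (−y and +y sides) run the full x-width; the side walls fit between their inner faces. A door opening 810 mm wide and 2081 mm tall is cut through the front wall from the floor up, its −x edge 2277 mm from the wall's −x end.


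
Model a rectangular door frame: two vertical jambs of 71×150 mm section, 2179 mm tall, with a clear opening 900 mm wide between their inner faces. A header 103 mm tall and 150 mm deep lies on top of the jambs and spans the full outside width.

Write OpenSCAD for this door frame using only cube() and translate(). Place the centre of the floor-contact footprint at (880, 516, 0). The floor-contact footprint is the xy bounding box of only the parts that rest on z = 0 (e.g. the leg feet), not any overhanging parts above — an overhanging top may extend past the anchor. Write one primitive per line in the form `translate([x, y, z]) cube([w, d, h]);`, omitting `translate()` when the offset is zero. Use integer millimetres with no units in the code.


translate([359, 441, 0]) cube([71, 150, 2179]);
translate([1330, 441, 0]) cube([71, 150, 2179]);
translate([359, 441, 2179]) cube([1042, 150, 103]);


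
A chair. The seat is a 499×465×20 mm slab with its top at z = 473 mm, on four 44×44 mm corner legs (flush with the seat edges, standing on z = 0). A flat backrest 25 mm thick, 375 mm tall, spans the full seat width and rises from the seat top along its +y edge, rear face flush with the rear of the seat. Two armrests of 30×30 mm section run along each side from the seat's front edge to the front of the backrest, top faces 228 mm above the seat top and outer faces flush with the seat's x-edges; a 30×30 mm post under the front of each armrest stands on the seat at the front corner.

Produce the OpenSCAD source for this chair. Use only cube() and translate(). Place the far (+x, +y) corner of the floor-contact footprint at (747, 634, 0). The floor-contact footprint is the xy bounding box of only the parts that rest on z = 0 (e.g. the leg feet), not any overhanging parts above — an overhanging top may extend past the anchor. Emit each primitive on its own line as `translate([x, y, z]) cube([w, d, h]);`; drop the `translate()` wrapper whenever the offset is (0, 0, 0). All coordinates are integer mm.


translate([248, 169, 453]) cube([499, 465, 20]);
translate([248, 169, 0]) cube([44, 44, 453]);
translate([703, 169, 0]) cube([44, 44, 453]);
translate([248, 590, 0]) cube([44, 44, 453]);
translate([703, 590, 0]) cube([44, 44, 453]);
translate([248, 609, 473]) cube([499, 25, 375]);
translate([248, 169, 671]) cube([30, 440, 30]);
translate([717, 169, 671]) cube([30, 440, 30]);
translate([248, 169, 473]) cube([30, 30, 198]);
translate([717, 169, 473]) cube([30, 30, 198]);


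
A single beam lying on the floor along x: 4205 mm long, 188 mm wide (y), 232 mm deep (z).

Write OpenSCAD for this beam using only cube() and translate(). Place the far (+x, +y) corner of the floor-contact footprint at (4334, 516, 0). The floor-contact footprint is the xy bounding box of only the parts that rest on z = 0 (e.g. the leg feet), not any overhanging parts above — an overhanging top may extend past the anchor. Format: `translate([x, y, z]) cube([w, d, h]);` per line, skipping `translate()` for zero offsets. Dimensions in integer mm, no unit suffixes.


translate([129, 328, 0]) cube([4205, 188, 232]);


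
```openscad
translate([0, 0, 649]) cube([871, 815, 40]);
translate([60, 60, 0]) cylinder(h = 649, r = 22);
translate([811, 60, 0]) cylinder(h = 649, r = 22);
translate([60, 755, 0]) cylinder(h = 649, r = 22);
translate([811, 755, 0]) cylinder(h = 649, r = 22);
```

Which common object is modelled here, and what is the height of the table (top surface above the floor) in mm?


A table. The table height is 689 mm.

A 871×815×40 slab sits at z = 649 on four Ø44 mm round legs — a table. The top surface is at 649 + 40 = 689 mm.


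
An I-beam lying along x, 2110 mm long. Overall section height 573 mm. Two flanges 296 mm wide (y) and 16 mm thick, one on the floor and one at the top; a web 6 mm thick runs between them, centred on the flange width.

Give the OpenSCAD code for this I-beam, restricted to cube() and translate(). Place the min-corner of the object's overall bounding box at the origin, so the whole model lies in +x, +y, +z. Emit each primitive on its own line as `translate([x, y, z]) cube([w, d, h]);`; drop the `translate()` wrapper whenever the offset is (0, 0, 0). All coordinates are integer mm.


cube([2110, 296, 16]);
translate([0, 145, 16]) cube([2110, 6, 541]);
translate([0, 0, 557]) cube([2110, 296, 16]);


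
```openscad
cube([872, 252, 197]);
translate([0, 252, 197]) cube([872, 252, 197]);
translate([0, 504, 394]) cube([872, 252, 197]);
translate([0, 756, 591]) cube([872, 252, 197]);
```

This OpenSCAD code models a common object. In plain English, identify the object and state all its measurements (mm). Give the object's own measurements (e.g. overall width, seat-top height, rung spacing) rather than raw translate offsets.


A straight staircase of 4 solid steps. Each step is 872 mm wide (x), 252 mm deep (y, the going) and 197 mm tall (the rise). The first step rests on the floor; each subsequent step sits one going further in +y and one rise higher in +z, directly behind and above the previous step with no overlap.


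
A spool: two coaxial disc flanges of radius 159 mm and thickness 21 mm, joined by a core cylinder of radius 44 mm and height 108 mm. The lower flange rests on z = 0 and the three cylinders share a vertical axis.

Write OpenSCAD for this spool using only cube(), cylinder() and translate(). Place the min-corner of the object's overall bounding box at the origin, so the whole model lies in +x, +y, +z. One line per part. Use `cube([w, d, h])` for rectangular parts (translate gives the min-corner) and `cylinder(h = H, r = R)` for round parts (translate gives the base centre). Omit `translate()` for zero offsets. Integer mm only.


translate([159, 159, 0]) cylinder(h = 21, r = 159);
translate([159, 159, 21]) cylinder(h = 108, r = 44);
translate([159, 159, 129]) cylinder(h = 21, r = 159);


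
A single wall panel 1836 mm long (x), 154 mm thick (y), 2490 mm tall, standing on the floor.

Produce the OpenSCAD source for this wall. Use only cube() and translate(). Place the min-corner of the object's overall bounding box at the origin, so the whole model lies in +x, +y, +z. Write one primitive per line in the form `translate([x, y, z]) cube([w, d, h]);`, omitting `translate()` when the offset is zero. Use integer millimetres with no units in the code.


cube([1836, 154, 2490]);


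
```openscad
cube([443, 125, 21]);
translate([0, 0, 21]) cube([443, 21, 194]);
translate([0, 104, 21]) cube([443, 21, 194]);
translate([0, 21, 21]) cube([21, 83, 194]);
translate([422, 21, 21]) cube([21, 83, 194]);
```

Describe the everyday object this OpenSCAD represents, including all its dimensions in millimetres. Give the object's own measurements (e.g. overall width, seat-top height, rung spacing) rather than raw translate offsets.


An open-topped rectangular box: outside dimensions 443×125×215 mm, with a uniform wall and base thickness of 21 mm. The base is a full 443×125 slab on the floor; four walls sit on top of the base. The front and back walls (the −y and +y sides) span the full width; the two side walls fit between them.


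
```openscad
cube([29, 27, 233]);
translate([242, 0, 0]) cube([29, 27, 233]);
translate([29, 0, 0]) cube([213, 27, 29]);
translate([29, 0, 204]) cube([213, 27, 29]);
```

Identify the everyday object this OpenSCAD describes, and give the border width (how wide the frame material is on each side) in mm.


A picture frame. The border width is 29 mm.

Four thin pieces enclosing a rectangular opening — a picture frame. The two full-height stiles are 233 mm tall; the top rail sits at z = 204 and is 29 mm tall, so the border above the opening is 233 − 204 = 29 mm, matching the stile x-width.


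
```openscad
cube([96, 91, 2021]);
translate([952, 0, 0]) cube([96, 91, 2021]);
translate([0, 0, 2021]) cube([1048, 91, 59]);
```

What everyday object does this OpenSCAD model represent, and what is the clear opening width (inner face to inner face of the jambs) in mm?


A door frame. The clear opening width is 856 mm.

Two 2021 mm tall posts with a header on top — a door frame. The left jamb is 96 mm wide at x = 0; the right jamb starts at x = 952. The clear opening is 952 − 96 = 856 mm.


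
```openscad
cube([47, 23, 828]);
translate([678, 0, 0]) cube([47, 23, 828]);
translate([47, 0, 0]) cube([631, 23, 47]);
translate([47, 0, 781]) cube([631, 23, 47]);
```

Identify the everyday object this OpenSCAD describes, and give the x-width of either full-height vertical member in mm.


A picture frame. The border width is 47 mm.

Four thin pieces enclosing a rectangular opening — a picture frame. The two full-height stiles are 828 mm tall; the top rail sits at z = 781 and is 47 mm tall, so the border above the opening is 828 − 781 = 47 mm, matching the stile x-width.


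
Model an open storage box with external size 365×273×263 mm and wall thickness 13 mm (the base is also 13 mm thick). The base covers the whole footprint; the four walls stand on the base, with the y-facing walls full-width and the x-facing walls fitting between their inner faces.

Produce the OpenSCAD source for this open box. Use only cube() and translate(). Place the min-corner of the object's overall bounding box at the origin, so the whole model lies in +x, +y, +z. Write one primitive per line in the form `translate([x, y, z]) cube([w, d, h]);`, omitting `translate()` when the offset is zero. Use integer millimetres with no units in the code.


cube([365, 273, 13]);
translate([0, 0, 13]) cube([365, 13, 250]);
translate([0, 260, 13]) cube([365, 13, 250]);
translate([0, 13, 13]) cube([13, 247, 250]);
translate([352, 13, 13]) cube([13, 247, 250]);


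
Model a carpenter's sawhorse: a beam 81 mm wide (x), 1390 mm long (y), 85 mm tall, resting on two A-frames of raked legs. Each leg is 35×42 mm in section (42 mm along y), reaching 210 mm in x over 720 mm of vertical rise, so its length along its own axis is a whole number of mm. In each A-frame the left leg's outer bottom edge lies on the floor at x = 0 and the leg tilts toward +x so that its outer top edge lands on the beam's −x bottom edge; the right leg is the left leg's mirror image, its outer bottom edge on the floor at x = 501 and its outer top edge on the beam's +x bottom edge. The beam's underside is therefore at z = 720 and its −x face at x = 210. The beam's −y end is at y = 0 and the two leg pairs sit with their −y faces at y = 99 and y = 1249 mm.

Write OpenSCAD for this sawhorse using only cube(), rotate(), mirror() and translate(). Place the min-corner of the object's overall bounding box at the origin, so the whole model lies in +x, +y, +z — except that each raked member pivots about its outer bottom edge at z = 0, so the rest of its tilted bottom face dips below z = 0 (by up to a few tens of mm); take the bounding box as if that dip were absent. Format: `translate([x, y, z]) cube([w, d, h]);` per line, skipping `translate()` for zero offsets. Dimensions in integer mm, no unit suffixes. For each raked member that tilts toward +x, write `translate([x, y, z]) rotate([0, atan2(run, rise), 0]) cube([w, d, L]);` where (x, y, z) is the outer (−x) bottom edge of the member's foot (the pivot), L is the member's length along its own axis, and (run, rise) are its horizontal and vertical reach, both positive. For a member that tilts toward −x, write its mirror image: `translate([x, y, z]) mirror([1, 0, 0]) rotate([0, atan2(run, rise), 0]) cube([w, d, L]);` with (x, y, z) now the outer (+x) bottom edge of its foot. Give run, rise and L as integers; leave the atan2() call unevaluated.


translate([210, 0, 720]) cube([81, 1390, 85]);
translate([0, 99, 0]) rotate([0, atan2(210, 720), 0]) cube([35, 42, 750]);
translate([501, 99, 0]) mirror([1, 0, 0]) rotate([0, atan2(210, 720), 0]) cube([35, 42, 750]);
translate([0, 1249, 0]) rotate([0, atan2(210, 720), 0]) cube([35, 42, 750]);
translate([501, 1249, 0]) mirror([1, 0, 0]) rotate([0, atan2(210, 720), 0]) cube([35, 42, 750]);


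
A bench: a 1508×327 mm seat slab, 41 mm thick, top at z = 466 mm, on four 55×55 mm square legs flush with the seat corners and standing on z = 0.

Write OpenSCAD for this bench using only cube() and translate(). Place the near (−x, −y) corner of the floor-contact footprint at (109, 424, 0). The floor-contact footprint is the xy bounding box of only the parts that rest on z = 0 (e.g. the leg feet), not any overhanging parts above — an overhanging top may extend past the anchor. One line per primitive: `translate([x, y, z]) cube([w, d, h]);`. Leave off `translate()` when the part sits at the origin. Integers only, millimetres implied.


translate([109, 424, 425]) cube([1508, 327, 41]);
translate([109, 424, 0]) cube([55, 55, 425]);
translate([109, 696, 0]) cube([55, 55, 425]);
translate([1562, 424, 0]) cube([55, 55, 425]);
translate([1562, 696, 0]) cube([55, 55, 425]);


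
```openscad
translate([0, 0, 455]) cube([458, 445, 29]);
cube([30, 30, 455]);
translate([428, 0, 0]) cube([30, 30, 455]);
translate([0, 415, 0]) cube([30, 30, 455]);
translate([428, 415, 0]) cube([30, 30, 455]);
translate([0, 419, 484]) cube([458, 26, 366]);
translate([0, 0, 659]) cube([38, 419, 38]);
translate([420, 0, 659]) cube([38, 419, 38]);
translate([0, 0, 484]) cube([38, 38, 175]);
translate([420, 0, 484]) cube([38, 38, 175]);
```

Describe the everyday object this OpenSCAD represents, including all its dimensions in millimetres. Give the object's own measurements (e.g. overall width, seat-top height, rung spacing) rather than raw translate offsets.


A chair. The seat is a 458×445×29 mm slab with its top at z = 484 mm, on four 30×30 mm corner legs (flush with the seat edges, standing on z = 0). A flat backrest 26 mm thick, 366 mm tall, spans the full seat width and rises from the seat top along its +y edge, rear face flush with the rear of the seat. Two armrests of 38×38 mm section run along each side from the seat's front edge to the front of the backrest, top faces 213 mm above the seat top and outer faces flush with the seat's x-edges; a 38×38 mm post under the front of each armrest stands on the seat at the front corner.


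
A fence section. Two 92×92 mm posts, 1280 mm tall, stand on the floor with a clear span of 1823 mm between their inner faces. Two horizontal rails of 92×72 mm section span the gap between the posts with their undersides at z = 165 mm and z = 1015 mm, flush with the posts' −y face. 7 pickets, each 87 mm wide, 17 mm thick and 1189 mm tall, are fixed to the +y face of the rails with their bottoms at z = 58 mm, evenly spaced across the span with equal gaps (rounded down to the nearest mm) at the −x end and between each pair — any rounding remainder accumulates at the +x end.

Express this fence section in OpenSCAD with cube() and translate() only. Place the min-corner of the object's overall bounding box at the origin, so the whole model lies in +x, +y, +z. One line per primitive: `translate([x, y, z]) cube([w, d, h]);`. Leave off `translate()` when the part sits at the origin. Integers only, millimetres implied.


cube([92, 92, 1280]);
translate([1915, 0, 0]) cube([92, 92, 1280]);
translate([92, 0, 165]) cube([1823, 92, 72]);
translate([92, 0, 1015]) cube([1823, 92, 72]);
translate([243, 92, 58]) cube([87, 17, 1189]);
translate([481, 92, 58]) cube([87, 17, 1189]);
translate([719, 92, 58]) cube([87, 17, 1189]);
translate([957, 92, 58]) cube([87, 17, 1189]);
translate([1195, 92, 58]) cube([87, 17, 1189]);
translate([1433, 92, 58]) cube([87, 17, 1189]);
translate([1671, 92, 58]) cube([87, 17, 1189]);


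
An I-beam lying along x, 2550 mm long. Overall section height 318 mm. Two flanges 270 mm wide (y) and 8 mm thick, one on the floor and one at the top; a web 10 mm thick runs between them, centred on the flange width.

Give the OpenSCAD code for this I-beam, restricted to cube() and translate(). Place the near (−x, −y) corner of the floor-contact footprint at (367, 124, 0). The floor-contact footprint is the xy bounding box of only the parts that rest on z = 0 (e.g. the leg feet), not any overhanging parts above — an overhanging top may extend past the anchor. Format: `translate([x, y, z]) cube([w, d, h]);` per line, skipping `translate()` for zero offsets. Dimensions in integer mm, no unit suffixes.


translate([367, 124, 0]) cube([2550, 270, 8]);
translate([367, 254, 8]) cube([2550, 10, 302]);
translate([367, 124, 310]) cube([2550, 270, 8]);


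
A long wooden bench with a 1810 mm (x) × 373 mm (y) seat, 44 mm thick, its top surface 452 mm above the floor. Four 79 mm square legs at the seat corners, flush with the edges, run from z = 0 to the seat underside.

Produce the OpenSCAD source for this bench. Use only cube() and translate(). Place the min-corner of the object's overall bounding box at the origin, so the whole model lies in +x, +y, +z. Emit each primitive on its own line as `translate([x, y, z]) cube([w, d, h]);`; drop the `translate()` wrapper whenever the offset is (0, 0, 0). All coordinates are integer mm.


// leg_h = 452 − 44 = 408
translate([0, 0, 408]) cube([1810, 373, 44]);
cube([79, 79, 408]);
translate([0, 294, 0]) cube([79, 79, 408]);
translate([1731, 0, 0]) cube([79, 79, 408]);
translate([1731, 294, 0]) cube([79, 79, 408]);


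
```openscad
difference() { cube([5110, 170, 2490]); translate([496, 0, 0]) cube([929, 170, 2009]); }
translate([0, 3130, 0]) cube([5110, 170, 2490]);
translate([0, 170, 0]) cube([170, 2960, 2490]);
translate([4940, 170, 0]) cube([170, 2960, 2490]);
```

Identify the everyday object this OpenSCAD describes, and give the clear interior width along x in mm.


A single room. The interior width is 4770 mm.

Four walls enclosing a rectangle with a door in the front wall — a room. Outside width 5110 minus two 170 mm walls gives 4770 mm.


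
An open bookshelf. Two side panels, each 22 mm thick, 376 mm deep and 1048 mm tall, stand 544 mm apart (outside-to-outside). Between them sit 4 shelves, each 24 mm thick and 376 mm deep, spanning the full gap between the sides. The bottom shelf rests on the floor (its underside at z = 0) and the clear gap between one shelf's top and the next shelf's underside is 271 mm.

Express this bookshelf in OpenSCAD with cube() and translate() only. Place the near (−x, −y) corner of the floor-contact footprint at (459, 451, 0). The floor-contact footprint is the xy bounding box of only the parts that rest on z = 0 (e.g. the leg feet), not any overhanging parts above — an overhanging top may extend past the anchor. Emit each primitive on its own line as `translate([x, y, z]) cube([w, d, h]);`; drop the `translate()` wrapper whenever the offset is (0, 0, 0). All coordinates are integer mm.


translate([459, 451, 0]) cube([22, 376, 1048]);
translate([981, 451, 0]) cube([22, 376, 1048]);
translate([481, 451, 0]) cube([500, 376, 24]);
translate([481, 451, 295]) cube([500, 376, 24]);
translate([481, 451, 590]) cube([500, 376, 24]);
translate([481, 451, 885]) cube([500, 376, 24]);


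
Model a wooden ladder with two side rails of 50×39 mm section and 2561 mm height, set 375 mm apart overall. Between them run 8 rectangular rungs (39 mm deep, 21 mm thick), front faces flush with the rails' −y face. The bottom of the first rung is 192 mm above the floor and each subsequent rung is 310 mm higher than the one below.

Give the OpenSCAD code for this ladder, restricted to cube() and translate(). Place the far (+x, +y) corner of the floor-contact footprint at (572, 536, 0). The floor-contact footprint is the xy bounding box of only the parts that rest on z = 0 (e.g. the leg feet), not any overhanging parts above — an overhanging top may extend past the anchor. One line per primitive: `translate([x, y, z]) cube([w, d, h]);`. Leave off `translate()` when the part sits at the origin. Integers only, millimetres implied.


// rung span = 375 - 2*50 = 275
// rung[k] z = 192 + k*310
translate([197, 497, 0]) cube([50, 39, 2561]);
translate([522, 497, 0]) cube([50, 39, 2561]);
translate([247, 497, 192]) cube([275, 39, 21]);
translate([247, 497, 502]) cube([275, 39, 21]);
translate([247, 497, 812]) cube([275, 39, 21]);
translate([247, 497, 1122]) cube([275, 39, 21]);
translate([247, 497, 1432]) cube([275, 39, 21]);
translate([247, 497, 1742]) cube([275, 39, 21]);
translate([247, 497, 2052]) cube([275, 39, 21]);
translate([247, 497, 2362]) cube([275, 39, 21]);


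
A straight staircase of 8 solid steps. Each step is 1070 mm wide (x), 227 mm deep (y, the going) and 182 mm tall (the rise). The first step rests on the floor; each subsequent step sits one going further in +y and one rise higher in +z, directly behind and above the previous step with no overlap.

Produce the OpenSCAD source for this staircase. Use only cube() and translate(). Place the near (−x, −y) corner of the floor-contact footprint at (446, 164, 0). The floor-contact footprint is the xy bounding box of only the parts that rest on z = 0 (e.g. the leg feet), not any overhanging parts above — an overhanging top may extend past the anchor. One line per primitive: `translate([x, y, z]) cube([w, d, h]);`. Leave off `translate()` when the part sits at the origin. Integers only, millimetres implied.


translate([446, 164, 0]) cube([1070, 227, 182]);
translate([446, 391, 182]) cube([1070, 227, 182]);
translate([446, 618, 364]) cube([1070, 227, 182]);
translate([446, 845, 546]) cube([1070, 227, 182]);
translate([446, 1072, 728]) cube([1070, 227, 182]);
translate([446, 1299, 910]) cube([1070, 227, 182]);
translate([446, 1526, 1092]) cube([1070, 227, 182]);
translate([446, 1753, 1274]) cube([1070, 227, 182]);


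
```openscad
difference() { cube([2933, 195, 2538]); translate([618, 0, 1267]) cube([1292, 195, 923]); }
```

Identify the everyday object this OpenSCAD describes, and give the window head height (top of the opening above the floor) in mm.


A wall with a window opening. The window head height is 2190 mm.

A wall with a rectangular opening subtracted — a window. Sill at z = 1267, opening 923 mm tall, so the head is at 1267 + 923 = 2190 mm.


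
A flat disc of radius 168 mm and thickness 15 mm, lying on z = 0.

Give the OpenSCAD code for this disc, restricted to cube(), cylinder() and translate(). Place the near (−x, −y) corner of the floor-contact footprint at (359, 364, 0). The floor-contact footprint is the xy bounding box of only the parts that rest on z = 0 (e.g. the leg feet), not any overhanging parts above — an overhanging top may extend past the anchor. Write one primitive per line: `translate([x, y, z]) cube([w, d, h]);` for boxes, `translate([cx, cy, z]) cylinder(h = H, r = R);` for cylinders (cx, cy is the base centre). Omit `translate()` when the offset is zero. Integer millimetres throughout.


translate([527, 532, 0]) cylinder(h = 15, r = 168);


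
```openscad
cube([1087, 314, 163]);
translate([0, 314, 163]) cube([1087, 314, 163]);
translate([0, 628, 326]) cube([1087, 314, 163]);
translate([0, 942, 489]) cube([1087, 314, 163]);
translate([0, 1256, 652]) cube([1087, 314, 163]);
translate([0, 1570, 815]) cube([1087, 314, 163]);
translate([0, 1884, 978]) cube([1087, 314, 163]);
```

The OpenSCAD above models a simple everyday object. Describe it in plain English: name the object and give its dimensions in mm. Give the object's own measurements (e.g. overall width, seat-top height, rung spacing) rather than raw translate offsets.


A straight staircase of 7 solid steps. Each step is 1087 mm wide (x), 314 mm deep (y, the going) and 163 mm tall (the rise). The first step rests on the floor; each subsequent step sits one going further in +y and one rise higher in +z, directly behind and above the previous step with no overlap.


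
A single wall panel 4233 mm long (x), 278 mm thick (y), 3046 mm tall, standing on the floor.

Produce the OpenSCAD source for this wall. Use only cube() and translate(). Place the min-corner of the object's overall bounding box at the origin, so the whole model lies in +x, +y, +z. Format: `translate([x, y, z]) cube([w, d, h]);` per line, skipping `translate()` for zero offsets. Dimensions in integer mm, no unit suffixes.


cube([4233, 278, 3046]);


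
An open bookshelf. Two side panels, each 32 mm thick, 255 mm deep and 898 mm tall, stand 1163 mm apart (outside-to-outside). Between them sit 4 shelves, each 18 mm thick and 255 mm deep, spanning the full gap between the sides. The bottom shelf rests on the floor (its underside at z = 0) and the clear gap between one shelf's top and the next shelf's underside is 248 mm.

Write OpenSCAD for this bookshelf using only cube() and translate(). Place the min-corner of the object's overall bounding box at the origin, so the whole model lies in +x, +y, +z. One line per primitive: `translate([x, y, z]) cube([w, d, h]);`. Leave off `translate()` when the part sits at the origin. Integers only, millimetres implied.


cube([32, 255, 898]);
translate([1131, 0, 0]) cube([32, 255, 898]);
translate([32, 0, 0]) cube([1099, 255, 18]);
translate([32, 0, 266]) cube([1099, 255, 18]);
translate([32, 0, 532]) cube([1099, 255, 18]);
translate([32, 0, 798]) cube([1099, 255, 18]);


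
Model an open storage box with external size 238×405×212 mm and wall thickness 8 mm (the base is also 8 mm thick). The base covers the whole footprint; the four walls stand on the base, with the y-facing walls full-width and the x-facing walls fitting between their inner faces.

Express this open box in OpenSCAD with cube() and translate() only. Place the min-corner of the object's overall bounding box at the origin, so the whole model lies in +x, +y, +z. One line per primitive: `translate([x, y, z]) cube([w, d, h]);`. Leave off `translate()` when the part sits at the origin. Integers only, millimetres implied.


cube([238, 405, 8]);
translate([0, 0, 8]) cube([238, 8, 204]);
translate([0, 397, 8]) cube([238, 8, 204]);
translate([0, 8, 8]) cube([8, 389, 204]);
translate([230, 8, 8]) cube([8, 389, 204]);


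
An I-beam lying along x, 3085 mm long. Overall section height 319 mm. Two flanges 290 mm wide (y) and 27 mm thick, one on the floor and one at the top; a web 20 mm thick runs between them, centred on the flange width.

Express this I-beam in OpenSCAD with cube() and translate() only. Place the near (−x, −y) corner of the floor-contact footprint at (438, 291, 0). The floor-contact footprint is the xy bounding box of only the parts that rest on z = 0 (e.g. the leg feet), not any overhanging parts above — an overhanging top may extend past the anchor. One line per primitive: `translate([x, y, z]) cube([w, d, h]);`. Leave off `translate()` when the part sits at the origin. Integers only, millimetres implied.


translate([438, 291, 0]) cube([3085, 290, 27]);
translate([438, 426, 27]) cube([3085, 20, 265]);
translate([438, 291, 292]) cube([3085, 290, 27]);


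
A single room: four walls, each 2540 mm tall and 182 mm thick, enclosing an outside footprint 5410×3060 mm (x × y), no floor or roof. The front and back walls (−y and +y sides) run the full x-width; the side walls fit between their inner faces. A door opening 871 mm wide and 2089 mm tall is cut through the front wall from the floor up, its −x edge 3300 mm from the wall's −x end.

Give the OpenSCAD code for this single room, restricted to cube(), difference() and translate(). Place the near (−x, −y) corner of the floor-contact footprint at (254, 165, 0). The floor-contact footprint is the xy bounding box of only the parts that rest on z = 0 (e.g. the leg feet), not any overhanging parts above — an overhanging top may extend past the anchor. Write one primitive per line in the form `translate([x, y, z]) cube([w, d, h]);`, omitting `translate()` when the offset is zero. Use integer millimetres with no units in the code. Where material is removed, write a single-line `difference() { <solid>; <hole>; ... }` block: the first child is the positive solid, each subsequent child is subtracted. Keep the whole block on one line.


difference() { translate([254, 165, 0]) cube([5410, 182, 2540]); translate([3554, 165, 0]) cube([871, 182, 2089]); }
translate([254, 3043, 0]) cube([5410, 182, 2540]);
translate([254, 347, 0]) cube([182, 2696, 2540]);
translate([5482, 347, 0]) cube([182, 2696, 2540]);


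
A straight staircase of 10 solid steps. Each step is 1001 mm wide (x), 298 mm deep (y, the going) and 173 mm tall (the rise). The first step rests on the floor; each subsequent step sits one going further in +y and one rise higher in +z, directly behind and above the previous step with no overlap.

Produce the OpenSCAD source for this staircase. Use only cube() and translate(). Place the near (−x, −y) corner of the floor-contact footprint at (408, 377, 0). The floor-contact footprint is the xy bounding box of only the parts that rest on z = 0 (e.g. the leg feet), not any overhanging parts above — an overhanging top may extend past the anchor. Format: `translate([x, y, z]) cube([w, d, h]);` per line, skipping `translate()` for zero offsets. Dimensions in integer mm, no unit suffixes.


translate([408, 377, 0]) cube([1001, 298, 173]);
translate([408, 675, 173]) cube([1001, 298, 173]);
translate([408, 973, 346]) cube([1001, 298, 173]);
translate([408, 1271, 519]) cube([1001, 298, 173]);
translate([408, 1569, 692]) cube([1001, 298, 173]);
translate([408, 1867, 865]) cube([1001, 298, 173]);
translate([408, 2165, 1038]) cube([1001, 298, 173]);
translate([408, 2463, 1211]) cube([1001, 298, 173]);
translate([408, 2761, 1384]) cube([1001, 298, 173]);
translate([408, 3059, 1557]) cube([1001, 298, 173]);


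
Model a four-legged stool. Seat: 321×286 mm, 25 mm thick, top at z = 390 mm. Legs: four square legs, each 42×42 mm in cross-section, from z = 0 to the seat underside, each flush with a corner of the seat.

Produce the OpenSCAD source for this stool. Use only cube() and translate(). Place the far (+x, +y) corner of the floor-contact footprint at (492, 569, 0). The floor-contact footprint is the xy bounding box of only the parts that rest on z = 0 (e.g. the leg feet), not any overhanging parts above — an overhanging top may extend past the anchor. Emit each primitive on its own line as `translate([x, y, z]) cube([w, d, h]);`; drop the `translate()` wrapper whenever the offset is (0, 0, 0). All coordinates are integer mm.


// leg_h = 390 - 25 = 365
translate([171, 283, 365]) cube([321, 286, 25]);
translate([171, 283, 0]) cube([42, 42, 365]);
translate([450, 283, 0]) cube([42, 42, 365]);
translate([171, 527, 0]) cube([42, 42, 365]);
translate([450, 527, 0]) cube([42, 42, 365]);
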